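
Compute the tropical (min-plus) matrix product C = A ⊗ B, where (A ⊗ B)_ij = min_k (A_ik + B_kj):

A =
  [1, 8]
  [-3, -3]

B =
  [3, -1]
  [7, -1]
A ⊗ B =
  [4, 0]
  [0, -4]

Apply the min-plus product entry-by-entry:
  C[0][0] = min over k of (A[0][0] + B[0][0] = 1 + 3 = 4, A[0][1] + B[1][0] = 8 + 7 = 15) = 4 (attained at k = 0)
  C[0][1] = min over k of (A[0][0] + B[0][1] = 1 + -1 = 0, A[0][1] + B[1][1] = 8 + -1 = 7) = 0 (attained at k = 0)
  C[1][0] = min over k of (A[1][0] + B[0][0] = -3 + 3 = 0, A[1][1] + B[1][0] = -3 + 7 = 4) = 0 (attained at k = 0)
  C[1][1] = min over k of (A[1][0] + B[0][1] = -3 + -1 = -4, A[1][1] + B[1][1] = -3 + -1 = -4) = -4 (attained at k = 0)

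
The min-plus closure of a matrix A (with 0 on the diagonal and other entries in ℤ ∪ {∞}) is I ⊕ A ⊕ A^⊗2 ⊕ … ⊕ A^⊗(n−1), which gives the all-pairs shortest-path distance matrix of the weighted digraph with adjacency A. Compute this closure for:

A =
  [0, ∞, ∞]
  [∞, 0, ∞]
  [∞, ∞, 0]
Closure =
  [0, ∞, ∞]
  [∞, 0, ∞]
  [∞, ∞, 0]

This is the Floyd-Warshall all-pairs shortest-path computation. For each intermediate vertex k = 0, 1, …, 2, update dist[i][j] ← min(dist[i][j], dist[i][k] + dist[k][j]). The final matrix gives, for each (i, j), the minimum total weight of any directed path from i to j (possibly empty when i = j).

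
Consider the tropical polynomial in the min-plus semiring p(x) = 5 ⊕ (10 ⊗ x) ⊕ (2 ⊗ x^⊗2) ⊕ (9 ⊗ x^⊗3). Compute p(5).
p(5) = 5

A tropical monomial a ⊗ x^⊗i evaluates to a + i · x. Evaluating each term at x = 5:
  Term 0 contributes 5 + 0 · 5 = 5
  Term 1 contributes 10 + 1 · 5 = 15
  Term 2 contributes 2 + 2 · 5 = 12
  Term 3 contributes 9 + 3 · 5 = 24
p(5) = ⊕ of these = min[5, 15, 12, 24] = 5.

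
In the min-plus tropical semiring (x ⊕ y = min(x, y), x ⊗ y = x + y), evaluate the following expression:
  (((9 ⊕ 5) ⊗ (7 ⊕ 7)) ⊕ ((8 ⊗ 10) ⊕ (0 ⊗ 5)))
(((9 ⊕ 5) ⊗ (7 ⊕ 7)) ⊕ ((8 ⊗ 10) ⊕ (0 ⊗ 5))) = 5

Expand innermost to outermost. Recall ⊕ takes the minimum of its arguments and ⊗ takes their sum. Working out the expression (((9 ⊕ 5) ⊗ (7 ⊕ 7)) ⊕ ((8 ⊗ 10) ⊕ (0 ⊗ 5))) gives 5.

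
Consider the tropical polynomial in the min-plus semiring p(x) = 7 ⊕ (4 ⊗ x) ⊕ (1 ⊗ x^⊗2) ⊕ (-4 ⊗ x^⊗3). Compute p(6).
p(6) = 7

A tropical monomial a ⊗ x^⊗i evaluates to a + i · x. Evaluating each term at x = 6:
  Term 0 contributes 7 + 0 · 6 = 7
  Term 1 contributes 4 + 1 · 6 = 10
  Term 2 contributes 1 + 2 · 6 = 13
  Term 3 contributes -4 + 3 · 6 = 14
p(6) = ⊕ of these = min[7, 10, 13, 14] = 7.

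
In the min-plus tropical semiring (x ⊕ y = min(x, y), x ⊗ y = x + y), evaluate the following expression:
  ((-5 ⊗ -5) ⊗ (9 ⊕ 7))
((-5 ⊗ -5) ⊗ (9 ⊕ 7)) = -3

Expand innermost to outermost. Recall ⊕ takes the minimum of its arguments and ⊗ takes their sum. Working out the expression ((-5 ⊗ -5) ⊗ (9 ⊕ 7)) gives -3.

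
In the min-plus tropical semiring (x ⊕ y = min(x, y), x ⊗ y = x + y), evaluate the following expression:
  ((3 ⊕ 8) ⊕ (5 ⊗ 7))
((3 ⊕ 8) ⊕ (5 ⊗ 7)) = 3

Expand innermost to outermost. Recall ⊕ takes the minimum of its arguments and ⊗ takes their sum. Working out the expression ((3 ⊕ 8) ⊕ (5 ⊗ 7)) gives 3.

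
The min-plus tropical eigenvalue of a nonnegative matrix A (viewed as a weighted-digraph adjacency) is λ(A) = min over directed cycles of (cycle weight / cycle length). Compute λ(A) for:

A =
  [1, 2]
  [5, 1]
λ(A) = 1

Enumerate directed cycles and compute their means (weight / length). Sample:
  cycle 0 → 0: weight = 1, length = 1, mean = 1/1 ≈ 1.000
  cycle 1 → 1: weight = 1, length = 1, mean = 1/1 ≈ 1.000
  cycle 0 → 1 → 0: weight = 7, length = 2, mean = 7/2 ≈ 3.500
  cycle 1 → 0 → 1: weight = 7, length = 2, mean = 7/2 ≈ 3.500
Minimum mean = 1.000, attained e.g. along the cycle 0 → 0 with weight 1 and length 1. So λ(A) = 1/1 = 1.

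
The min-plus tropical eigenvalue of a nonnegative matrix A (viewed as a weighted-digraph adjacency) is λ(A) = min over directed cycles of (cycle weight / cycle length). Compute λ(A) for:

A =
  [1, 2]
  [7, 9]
λ(A) = 1

Enumerate directed cycles and compute their means (weight / length). Sample:
  cycle 0 → 0: weight = 1, length = 1, mean = 1/1 ≈ 1.000
  cycle 1 → 1: weight = 9, length = 1, mean = 9/1 ≈ 9.000
  cycle 0 → 1 → 0: weight = 9, length = 2, mean = 9/2 ≈ 4.500
  cycle 1 → 0 → 1: weight = 9, length = 2, mean = 9/2 ≈ 4.500
Minimum mean = 1.000, attained e.g. along the cycle 0 → 0 with weight 1 and length 1. So λ(A) = 1/1 = 1.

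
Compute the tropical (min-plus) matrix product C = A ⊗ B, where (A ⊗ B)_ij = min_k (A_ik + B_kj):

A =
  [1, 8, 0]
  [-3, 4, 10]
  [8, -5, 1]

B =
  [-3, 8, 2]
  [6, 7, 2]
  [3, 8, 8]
A ⊗ B =
  [-2, 8, 3]
  [-6, 5, -1]
  [1, 2, -3]

Apply the min-plus product entry-by-entry:
  C[0][0] = min over k of (A[0][0] + B[0][0] = 1 + -3 = -2, A[0][1] + B[1][0] = 8 + 6 = 14, A[0][2] + B[2][0] = 0 + 3 = 3) = -2 (attained at k = 0)
  C[0][1] = min over k of (A[0][0] + B[0][1] = 1 + 8 = 9, A[0][1] + B[1][1] = 8 + 7 = 15, A[0][2] + B[2][1] = 0 + 8 = 8) = 8 (attained at k = 2)
  C[0][2] = min over k of (A[0][0] + B[0][2] = 1 + 2 = 3, A[0][1] + B[1][2] = 8 + 2 = 10, A[0][2] + B[2][2] = 0 + 8 = 8) = 3 (attained at k = 0)
  C[1][0] = min over k of (A[1][0] + B[0][0] = -3 + -3 = -6, A[1][1] + B[1][0] = 4 + 6 = 10, A[1][2] + B[2][0] = 10 + 3 = 13) = -6 (attained at k = 0)
  C[1][1] = min over k of (A[1][0] + B[0][1] = -3 + 8 = 5, A[1][1] + B[1][1] = 4 + 7 = 11, A[1][2] + B[2][1] = 10 + 8 = 18) = 5 (attained at k = 0)
  C[1][2] = min over k of (A[1][0] + B[0][2] = -3 + 2 = -1, A[1][1] + B[1][2] = 4 + 2 = 6, A[1][2] + B[2][2] = 10 + 8 = 18) = -1 (attained at k = 0)
  C[2][0] = min over k of (A[2][0] + B[0][0] = 8 + -3 = 5, A[2][1] + B[1][0] = -5 + 6 = 1, A[2][2] + B[2][0] = 1 + 3 = 4) = 1 (attained at k = 1)
  C[2][1] = min over k of (A[2][0] + B[0][1] = 8 + 8 = 16, A[2][1] + B[1][1] = -5 + 7 = 2, A[2][2] + B[2][1] = 1 + 8 = 9) = 2 (attained at k = 1)
  C[2][2] = min over k of (A[2][0] + B[0][2] = 8 + 2 = 10, A[2][1] + B[1][2] = -5 + 2 = -3, A[2][2] + B[2][2] = 1 + 8 = 9) = -3 (attained at k = 1)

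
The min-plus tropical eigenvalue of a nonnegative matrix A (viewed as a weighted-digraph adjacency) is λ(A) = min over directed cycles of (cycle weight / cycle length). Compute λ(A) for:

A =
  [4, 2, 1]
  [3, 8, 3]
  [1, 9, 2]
λ(A) = 1

Enumerate directed cycles and compute their means (weight / length). Sample:
  cycle 0 → 0: weight = 4, length = 1, mean = 4/1 ≈ 4.000
  cycle 1 → 1: weight = 8, length = 1, mean = 8/1 ≈ 8.000
  cycle 2 → 2: weight = 2, length = 1, mean = 2/1 ≈ 2.000
  cycle 0 → 1 → 0: weight = 5, length = 2, mean = 5/2 ≈ 2.500
  cycle 0 → 2 → 0: weight = 2, length = 2, mean = 2/2 ≈ 1.000
  cycle 1 → 0 → 1: weight = 5, length = 2, mean = 5/2 ≈ 2.500
Minimum mean = 1.000, attained e.g. along the cycle 0 → 2 → 0 with weight 2 and length 2. So λ(A) = 2/2 = 1.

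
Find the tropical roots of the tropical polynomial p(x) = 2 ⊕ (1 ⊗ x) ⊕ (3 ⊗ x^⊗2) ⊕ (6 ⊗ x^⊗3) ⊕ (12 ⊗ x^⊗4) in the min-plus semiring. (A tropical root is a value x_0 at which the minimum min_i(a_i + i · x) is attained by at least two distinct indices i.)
Roots: {-6, -3, -2, 1}

Each tropical root is a break point of the lower envelope of the lines y = a_i + i · x (there are 5 lines, with slopes 0, 1, ..., 4). Only the lines that attain the minimum somewhere contribute to roots; other lines are dominated. Here the surviving (envelope) indices are i = 4, i = 3, i = 2, i = 1, i = 0.
Intersections between consecutive envelope lines give the roots: for adjacent envelope indices i < j the intersection is x = (a_i − a_j) / (j − i). Reading off the sorted break points: {-6, -3, -2, 1}.
Verification: at each break x_0, at least two indices attain the minimum of min_i(a_i + i · x_0).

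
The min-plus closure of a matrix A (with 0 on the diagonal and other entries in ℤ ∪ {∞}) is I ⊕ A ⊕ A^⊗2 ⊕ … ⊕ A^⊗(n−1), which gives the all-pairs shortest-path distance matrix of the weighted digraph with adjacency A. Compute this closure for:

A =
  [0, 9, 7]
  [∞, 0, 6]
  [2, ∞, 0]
Closure =
  [0, 9, 7]
  [8, 0, 6]
  [2, 11, 0]

This is the Floyd-Warshall all-pairs shortest-path computation. For each intermediate vertex k = 0, 1, …, 2, update dist[i][j] ← min(dist[i][j], dist[i][k] + dist[k][j]). The final matrix gives, for each (i, j), the minimum total weight of any directed path from i to j (possibly empty when i = j).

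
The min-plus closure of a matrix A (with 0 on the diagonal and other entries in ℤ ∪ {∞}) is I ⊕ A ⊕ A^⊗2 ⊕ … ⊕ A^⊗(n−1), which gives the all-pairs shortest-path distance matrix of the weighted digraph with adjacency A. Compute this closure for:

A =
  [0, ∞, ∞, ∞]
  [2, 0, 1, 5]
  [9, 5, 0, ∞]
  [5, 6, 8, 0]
Closure =
  [0, ∞, ∞, ∞]
  [2, 0, 1, 5]
  [7, 5, 0, 10]
  [5, 6, 7, 0]

This is the Floyd-Warshall all-pairs shortest-path computation. For each intermediate vertex k = 0, 1, …, 3, update dist[i][j] ← min(dist[i][j], dist[i][k] + dist[k][j]). The final matrix gives, for each (i, j), the minimum total weight of any directed path from i to j (possibly empty when i = j).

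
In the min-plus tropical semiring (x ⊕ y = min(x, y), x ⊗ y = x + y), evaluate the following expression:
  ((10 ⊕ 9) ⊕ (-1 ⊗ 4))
((10 ⊕ 9) ⊕ (-1 ⊗ 4)) = 3

Expand innermost to outermost. Recall ⊕ takes the minimum of its arguments and ⊗ takes their sum. Working out the expression ((10 ⊕ 9) ⊕ (-1 ⊗ 4)) gives 3.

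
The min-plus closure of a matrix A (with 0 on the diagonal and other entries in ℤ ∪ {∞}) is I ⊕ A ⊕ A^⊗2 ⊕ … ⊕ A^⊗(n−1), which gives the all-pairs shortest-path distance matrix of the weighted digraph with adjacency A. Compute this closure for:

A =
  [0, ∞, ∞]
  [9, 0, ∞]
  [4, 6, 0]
Closure =
  [0, ∞, ∞]
  [9, 0, ∞]
  [4, 6, 0]

This is the Floyd-Warshall all-pairs shortest-path computation. For each intermediate vertex k = 0, 1, …, 2, update dist[i][j] ← min(dist[i][j], dist[i][k] + dist[k][j]). The final matrix gives, for each (i, j), the minimum total weight of any directed path from i to j (possibly empty when i = j).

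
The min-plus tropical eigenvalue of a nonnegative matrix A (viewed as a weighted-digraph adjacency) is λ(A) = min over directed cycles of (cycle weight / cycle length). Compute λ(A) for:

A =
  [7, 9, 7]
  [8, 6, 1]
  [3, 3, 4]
λ(A) = 2

Enumerate directed cycles and compute their means (weight / length). Sample:
  cycle 0 → 0: weight = 7, length = 1, mean = 7/1 ≈ 7.000
  cycle 1 → 1: weight = 6, length = 1, mean = 6/1 ≈ 6.000
  cycle 2 → 2: weight = 4, length = 1, mean = 4/1 ≈ 4.000
  cycle 0 → 1 → 0: weight = 17, length = 2, mean = 17/2 ≈ 8.500
  cycle 0 → 2 → 0: weight = 10, length = 2, mean = 10/2 ≈ 5.000
  cycle 1 → 0 → 1: weight = 17, length = 2, mean = 17/2 ≈ 8.500
Minimum mean = 2.000, attained e.g. along the cycle 1 → 2 → 1 with weight 4 and length 2. So λ(A) = 4/2 = 2.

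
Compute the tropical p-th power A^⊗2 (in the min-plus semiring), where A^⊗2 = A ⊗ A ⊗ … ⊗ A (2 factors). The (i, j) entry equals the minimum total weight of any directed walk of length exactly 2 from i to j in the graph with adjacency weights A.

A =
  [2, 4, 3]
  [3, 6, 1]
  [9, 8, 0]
A^⊗2 =
  [4, 6, 3]
  [5, 7, 1]
  [9, 8, 0]

Each entry (A^⊗2)_ij equals the minimum over all length-2 walks i = v_0 → v_1 → … → v_2 = j of Σ_t A[v_t][v_{t+1}]. For example, for (i, j) = (0, 2) we minimise over 3 possible intermediate vertex sequences; the minimum is 3, attained along the walk 0 → 2 → 2.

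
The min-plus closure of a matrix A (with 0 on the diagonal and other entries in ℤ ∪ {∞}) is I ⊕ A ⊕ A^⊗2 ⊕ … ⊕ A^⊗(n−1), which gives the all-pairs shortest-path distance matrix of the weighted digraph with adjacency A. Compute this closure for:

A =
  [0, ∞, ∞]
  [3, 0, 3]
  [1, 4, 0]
Closure =
  [0, ∞, ∞]
  [3, 0, 3]
  [1, 4, 0]

This is the Floyd-Warshall all-pairs shortest-path computation. For each intermediate vertex k = 0, 1, …, 2, update dist[i][j] ← min(dist[i][j], dist[i][k] + dist[k][j]). The final matrix gives, for each (i, j), the minimum total weight of any directed path from i to j (possibly empty when i = j).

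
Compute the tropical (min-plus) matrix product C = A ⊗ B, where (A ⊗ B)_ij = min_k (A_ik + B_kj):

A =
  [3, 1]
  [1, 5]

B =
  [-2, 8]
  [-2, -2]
A ⊗ B =
  [-1, -1]
  [-1, 3]

Apply the min-plus product entry-by-entry:
  C[0][0] = min over k of (A[0][0] + B[0][0] = 3 + -2 = 1, A[0][1] + B[1][0] = 1 + -2 = -1) = -1 (attained at k = 1)
  C[0][1] = min over k of (A[0][0] + B[0][1] = 3 + 8 = 11, A[0][1] + B[1][1] = 1 + -2 = -1) = -1 (attained at k = 1)
  C[1][0] = min over k of (A[1][0] + B[0][0] = 1 + -2 = -1, A[1][1] + B[1][0] = 5 + -2 = 3) = -1 (attained at k = 0)
  C[1][1] = min over k of (A[1][0] + B[0][1] = 1 + 8 = 9, A[1][1] + B[1][1] = 5 + -2 = 3) = 3 (attained at k = 1)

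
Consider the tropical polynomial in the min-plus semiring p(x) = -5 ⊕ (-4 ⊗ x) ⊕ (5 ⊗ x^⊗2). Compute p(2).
p(2) = -5

A tropical monomial a ⊗ x^⊗i evaluates to a + i · x. Evaluating each term at x = 2:
  Term 0 contributes -5 + 0 · 2 = -5
  Term 1 contributes -4 + 1 · 2 = -2
  Term 2 contributes 5 + 2 · 2 = 9
p(2) = ⊕ of these = min[-5, -2, 9] = -5.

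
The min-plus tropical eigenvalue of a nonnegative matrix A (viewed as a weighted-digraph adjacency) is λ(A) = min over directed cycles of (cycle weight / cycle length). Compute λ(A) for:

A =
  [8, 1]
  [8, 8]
λ(A) = 9/2

Enumerate directed cycles and compute their means (weight / length). Sample:
  cycle 0 → 0: weight = 8, length = 1, mean = 8/1 ≈ 8.000
  cycle 1 → 1: weight = 8, length = 1, mean = 8/1 ≈ 8.000
  cycle 0 → 1 → 0: weight = 9, length = 2, mean = 9/2 ≈ 4.500
  cycle 1 → 0 → 1: weight = 9, length = 2, mean = 9/2 ≈ 4.500
Minimum mean = 4.500, attained e.g. along the cycle 0 → 1 → 0 with weight 9 and length 2. So λ(A) = 9/2 = 9/2.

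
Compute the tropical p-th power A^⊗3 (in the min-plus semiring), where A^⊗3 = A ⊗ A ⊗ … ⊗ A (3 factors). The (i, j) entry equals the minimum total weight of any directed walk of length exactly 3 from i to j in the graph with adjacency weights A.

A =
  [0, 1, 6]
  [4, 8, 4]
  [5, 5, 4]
A^⊗3 =
  [0, 1, 5]
  [4, 5, 9]
  [5, 6, 10]

Each entry (A^⊗3)_ij equals the minimum over all length-3 walks i = v_0 → v_1 → … → v_3 = j of Σ_t A[v_t][v_{t+1}]. For example, for (i, j) = (0, 2) we minimise over 9 possible intermediate vertex sequences; the minimum is 5, attained along the walk 0 → 0 → 1 → 2.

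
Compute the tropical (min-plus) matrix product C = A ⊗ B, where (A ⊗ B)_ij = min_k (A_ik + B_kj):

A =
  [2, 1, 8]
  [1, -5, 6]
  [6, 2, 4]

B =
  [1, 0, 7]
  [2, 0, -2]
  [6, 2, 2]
A ⊗ B =
  [3, 1, -1]
  [-3, -5, -7]
  [4, 2, 0]

Apply the min-plus product entry-by-entry:
  C[0][0] = min over k of (A[0][0] + B[0][0] = 2 + 1 = 3, A[0][1] + B[1][0] = 1 + 2 = 3, A[0][2] + B[2][0] = 8 + 6 = 14) = 3 (attained at k = 0)
  C[0][1] = min over k of (A[0][0] + B[0][1] = 2 + 0 = 2, A[0][1] + B[1][1] = 1 + 0 = 1, A[0][2] + B[2][1] = 8 + 2 = 10) = 1 (attained at k = 1)
  C[0][2] = min over k of (A[0][0] + B[0][2] = 2 + 7 = 9, A[0][1] + B[1][2] = 1 + -2 = -1, A[0][2] + B[2][2] = 8 + 2 = 10) = -1 (attained at k = 1)
  C[1][0] = min over k of (A[1][0] + B[0][0] = 1 + 1 = 2, A[1][1] + B[1][0] = -5 + 2 = -3, A[1][2] + B[2][0] = 6 + 6 = 12) = -3 (attained at k = 1)
  C[1][1] = min over k of (A[1][0] + B[0][1] = 1 + 0 = 1, A[1][1] + B[1][1] = -5 + 0 = -5, A[1][2] + B[2][1] = 6 + 2 = 8) = -5 (attained at k = 1)
  C[1][2] = min over k of (A[1][0] + B[0][2] = 1 + 7 = 8, A[1][1] + B[1][2] = -5 + -2 = -7, A[1][2] + B[2][2] = 6 + 2 = 8) = -7 (attained at k = 1)
  C[2][0] = min over k of (A[2][0] + B[0][0] = 6 + 1 = 7, A[2][1] + B[1][0] = 2 + 2 = 4, A[2][2] + B[2][0] = 4 + 6 = 10) = 4 (attained at k = 1)
  C[2][1] = min over k of (A[2][0] + B[0][1] = 6 + 0 = 6, A[2][1] + B[1][1] = 2 + 0 = 2, A[2][2] + B[2][1] = 4 + 2 = 6) = 2 (attained at k = 1)
  C[2][2] = min over k of (A[2][0] + B[0][2] = 6 + 7 = 13, A[2][1] + B[1][2] = 2 + -2 = 0, A[2][2] + B[2][2] = 4 + 2 = 6) = 0 (attained at k = 1)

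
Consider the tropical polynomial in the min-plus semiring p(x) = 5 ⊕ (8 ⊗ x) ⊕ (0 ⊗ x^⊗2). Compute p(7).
p(7) = 5

A tropical monomial a ⊗ x^⊗i evaluates to a + i · x. Evaluating each term at x = 7:
  Term 0 contributes 5 + 0 · 7 = 5
  Term 1 contributes 8 + 1 · 7 = 15
  Term 2 contributes 0 + 2 · 7 = 14
p(7) = ⊕ of these = min[5, 15, 14] = 5.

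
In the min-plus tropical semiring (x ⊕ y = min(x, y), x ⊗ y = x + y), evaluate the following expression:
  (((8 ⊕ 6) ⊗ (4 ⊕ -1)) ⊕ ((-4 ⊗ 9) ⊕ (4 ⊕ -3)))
(((8 ⊕ 6) ⊗ (4 ⊕ -1)) ⊕ ((-4 ⊗ 9) ⊕ (4 ⊕ -3))) = -3

Expand innermost to outermost. Recall ⊕ takes the minimum of its arguments and ⊗ takes their sum. Working out the expression (((8 ⊕ 6) ⊗ (4 ⊕ -1)) ⊕ ((-4 ⊗ 9) ⊕ (4 ⊕ -3))) gives -3.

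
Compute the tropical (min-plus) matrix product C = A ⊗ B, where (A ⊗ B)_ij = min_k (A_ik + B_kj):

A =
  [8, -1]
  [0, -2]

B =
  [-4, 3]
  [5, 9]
A ⊗ B =
  [4, 8]
  [-4, 3]

Apply the min-plus product entry-by-entry:
  C[0][0] = min over k of (A[0][0] + B[0][0] = 8 + -4 = 4, A[0][1] + B[1][0] = -1 + 5 = 4) = 4 (attained at k = 0)
  C[0][1] = min over k of (A[0][0] + B[0][1] = 8 + 3 = 11, A[0][1] + B[1][1] = -1 + 9 = 8) = 8 (attained at k = 1)
  C[1][0] = min over k of (A[1][0] + B[0][0] = 0 + -4 = -4, A[1][1] + B[1][0] = -2 + 5 = 3) = -4 (attained at k = 0)
  C[1][1] = min over k of (A[1][0] + B[0][1] = 0 + 3 = 3, A[1][1] + B[1][1] = -2 + 9 = 7) = 3 (attained at k = 0)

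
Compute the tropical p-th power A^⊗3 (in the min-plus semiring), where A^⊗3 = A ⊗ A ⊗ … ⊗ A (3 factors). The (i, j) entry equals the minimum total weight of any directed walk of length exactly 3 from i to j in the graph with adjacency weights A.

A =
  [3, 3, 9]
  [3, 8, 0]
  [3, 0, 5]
A^⊗3 =
  [6, 3, 6]
  [3, 5, 0]
  [3, 0, 5]

Each entry (A^⊗3)_ij equals the minimum over all length-3 walks i = v_0 → v_1 → … → v_3 = j of Σ_t A[v_t][v_{t+1}]. For example, for (i, j) = (0, 2) we minimise over 9 possible intermediate vertex sequences; the minimum is 6, attained along the walk 0 → 0 → 1 → 2.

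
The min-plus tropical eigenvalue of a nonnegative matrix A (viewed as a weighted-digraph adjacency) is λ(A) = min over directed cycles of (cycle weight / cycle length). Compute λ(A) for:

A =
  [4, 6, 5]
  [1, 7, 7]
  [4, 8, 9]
λ(A) = 7/2

Enumerate directed cycles and compute their means (weight / length). Sample:
  cycle 0 → 0: weight = 4, length = 1, mean = 4/1 ≈ 4.000
  cycle 1 → 1: weight = 7, length = 1, mean = 7/1 ≈ 7.000
  cycle 2 → 2: weight = 9, length = 1, mean = 9/1 ≈ 9.000
  cycle 0 → 1 → 0: weight = 7, length = 2, mean = 7/2 ≈ 3.500
  cycle 0 → 2 → 0: weight = 9, length = 2, mean = 9/2 ≈ 4.500
  cycle 1 → 0 → 1: weight = 7, length = 2, mean = 7/2 ≈ 3.500
Minimum mean = 3.500, attained e.g. along the cycle 0 → 1 → 0 with weight 7 and length 2. So λ(A) = 7/2 = 7/2.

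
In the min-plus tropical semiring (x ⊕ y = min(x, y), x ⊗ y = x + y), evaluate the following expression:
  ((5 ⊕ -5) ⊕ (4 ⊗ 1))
((5 ⊕ -5) ⊕ (4 ⊗ 1)) = -5

Expand innermost to outermost. Recall ⊕ takes the minimum of its arguments and ⊗ takes their sum. Working out the expression ((5 ⊕ -5) ⊕ (4 ⊗ 1)) gives -5.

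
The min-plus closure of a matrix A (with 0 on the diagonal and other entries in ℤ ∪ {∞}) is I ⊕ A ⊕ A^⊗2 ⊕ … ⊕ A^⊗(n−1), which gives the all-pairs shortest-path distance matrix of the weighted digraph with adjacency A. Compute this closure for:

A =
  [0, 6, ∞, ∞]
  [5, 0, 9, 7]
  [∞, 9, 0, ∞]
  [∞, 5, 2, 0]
Closure =
  [0, 6, 15, 13]
  [5, 0, 9, 7]
  [14, 9, 0, 16]
  [10, 5, 2, 0]

This is the Floyd-Warshall all-pairs shortest-path computation. For each intermediate vertex k = 0, 1, …, 3, update dist[i][j] ← min(dist[i][j], dist[i][k] + dist[k][j]). The final matrix gives, for each (i, j), the minimum total weight of any directed path from i to j (possibly empty when i = j).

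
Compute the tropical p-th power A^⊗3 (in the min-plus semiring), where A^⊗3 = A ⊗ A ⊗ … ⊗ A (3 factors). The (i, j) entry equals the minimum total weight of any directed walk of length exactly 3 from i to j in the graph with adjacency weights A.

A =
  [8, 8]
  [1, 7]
A^⊗3 =
  [16, 17]
  [10, 16]

Each entry (A^⊗3)_ij equals the minimum over all length-3 walks i = v_0 → v_1 → … → v_3 = j of Σ_t A[v_t][v_{t+1}]. For example, for (i, j) = (0, 1) we minimise over 4 possible intermediate vertex sequences; the minimum is 17, attained along the walk 0 → 1 → 0 → 1.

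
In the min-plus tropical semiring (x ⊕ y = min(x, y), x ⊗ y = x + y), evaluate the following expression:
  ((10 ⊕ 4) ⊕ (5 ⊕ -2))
((10 ⊕ 4) ⊕ (5 ⊕ -2)) = -2

Expand innermost to outermost. Recall ⊕ takes the minimum of its arguments and ⊗ takes their sum. Working out the expression ((10 ⊕ 4) ⊕ (5 ⊕ -2)) gives -2.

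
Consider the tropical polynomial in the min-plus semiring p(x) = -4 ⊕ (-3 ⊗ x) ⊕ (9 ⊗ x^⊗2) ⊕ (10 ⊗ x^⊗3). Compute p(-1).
p(-1) = -4

A tropical monomial a ⊗ x^⊗i evaluates to a + i · x. Evaluating each term at x = -1:
  Term 0 contributes -4 + 0 · -1 = -4
  Term 1 contributes -3 + 1 · -1 = -4
  Term 2 contributes 9 + 2 · -1 = 7
  Term 3 contributes 10 + 3 · -1 = 7
p(-1) = ⊕ of these = min[-4, -4, 7, 7] = -4.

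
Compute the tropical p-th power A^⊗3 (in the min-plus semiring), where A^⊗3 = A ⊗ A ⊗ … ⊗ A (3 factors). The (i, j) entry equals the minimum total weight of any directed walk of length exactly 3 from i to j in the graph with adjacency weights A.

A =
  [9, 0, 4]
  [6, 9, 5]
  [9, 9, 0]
A^⊗3 =
  [13, 6, 4]
  [12, 14, 5]
  [9, 9, 0]

Each entry (A^⊗3)_ij equals the minimum over all length-3 walks i = v_0 → v_1 → … → v_3 = j of Σ_t A[v_t][v_{t+1}]. For example, for (i, j) = (0, 2) we minimise over 9 possible intermediate vertex sequences; the minimum is 4, attained along the walk 0 → 2 → 2 → 2.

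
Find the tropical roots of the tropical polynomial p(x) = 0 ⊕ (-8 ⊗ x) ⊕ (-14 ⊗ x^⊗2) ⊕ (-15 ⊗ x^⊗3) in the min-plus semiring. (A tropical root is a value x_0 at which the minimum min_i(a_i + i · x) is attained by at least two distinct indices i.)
Roots: {1, 6, 8}

Each tropical root is a break point of the lower envelope of the lines y = a_i + i · x (there are 4 lines, with slopes 0, 1, ..., 3). Only the lines that attain the minimum somewhere contribute to roots; other lines are dominated. Here the surviving (envelope) indices are i = 3, i = 2, i = 1, i = 0.
Intersections between consecutive envelope lines give the roots: for adjacent envelope indices i < j the intersection is x = (a_i − a_j) / (j − i). Reading off the sorted break points: {1, 6, 8}.
Verification: at each break x_0, at least two indices attain the minimum of min_i(a_i + i · x_0).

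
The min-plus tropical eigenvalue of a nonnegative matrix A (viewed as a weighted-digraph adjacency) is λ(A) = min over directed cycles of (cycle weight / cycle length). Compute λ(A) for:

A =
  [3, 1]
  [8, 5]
λ(A) = 3

Enumerate directed cycles and compute their means (weight / length). Sample:
  cycle 0 → 0: weight = 3, length = 1, mean = 3/1 ≈ 3.000
  cycle 1 → 1: weight = 5, length = 1, mean = 5/1 ≈ 5.000
  cycle 0 → 1 → 0: weight = 9, length = 2, mean = 9/2 ≈ 4.500
  cycle 1 → 0 → 1: weight = 9, length = 2, mean = 9/2 ≈ 4.500
Minimum mean = 3.000, attained e.g. along the cycle 0 → 0 with weight 3 and length 1. So λ(A) = 3/1 = 3.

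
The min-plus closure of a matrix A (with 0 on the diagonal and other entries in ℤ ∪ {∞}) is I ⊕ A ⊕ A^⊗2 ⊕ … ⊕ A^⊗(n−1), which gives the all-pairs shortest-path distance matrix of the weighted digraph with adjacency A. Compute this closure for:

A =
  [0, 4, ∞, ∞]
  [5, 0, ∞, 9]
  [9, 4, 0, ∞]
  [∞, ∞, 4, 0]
Closure =
  [0, 4, 17, 13]
  [5, 0, 13, 9]
  [9, 4, 0, 13]
  [13, 8, 4, 0]

This is the Floyd-Warshall all-pairs shortest-path computation. For each intermediate vertex k = 0, 1, …, 3, update dist[i][j] ← min(dist[i][j], dist[i][k] + dist[k][j]). The final matrix gives, for each (i, j), the minimum total weight of any directed path from i to j (possibly empty when i = j).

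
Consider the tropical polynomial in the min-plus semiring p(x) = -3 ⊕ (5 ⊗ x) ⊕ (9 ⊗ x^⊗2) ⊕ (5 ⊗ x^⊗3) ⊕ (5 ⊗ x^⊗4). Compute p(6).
p(6) = -3

A tropical monomial a ⊗ x^⊗i evaluates to a + i · x. Evaluating each term at x = 6:
  Term 0 contributes -3 + 0 · 6 = -3
  Term 1 contributes 5 + 1 · 6 = 11
  Term 2 contributes 9 + 2 · 6 = 21
  Term 3 contributes 5 + 3 · 6 = 23
  Term 4 contributes 5 + 4 · 6 = 29
p(6) = ⊕ of these = min[-3, 11, 21, 23, 29] = -3.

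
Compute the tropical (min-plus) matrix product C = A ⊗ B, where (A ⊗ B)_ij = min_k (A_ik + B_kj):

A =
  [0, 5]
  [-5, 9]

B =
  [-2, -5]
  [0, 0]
A ⊗ B =
  [-2, -5]
  [-7, -10]

Apply the min-plus product entry-by-entry:
  C[0][0] = min over k of (A[0][0] + B[0][0] = 0 + -2 = -2, A[0][1] + B[1][0] = 5 + 0 = 5) = -2 (attained at k = 0)
  C[0][1] = min over k of (A[0][0] + B[0][1] = 0 + -5 = -5, A[0][1] + B[1][1] = 5 + 0 = 5) = -5 (attained at k = 0)
  C[1][0] = min over k of (A[1][0] + B[0][0] = -5 + -2 = -7, A[1][1] + B[1][0] = 9 + 0 = 9) = -7 (attained at k = 0)
  C[1][1] = min over k of (A[1][0] + B[0][1] = -5 + -5 = -10, A[1][1] + B[1][1] = 9 + 0 = 9) = -10 (attained at k = 0)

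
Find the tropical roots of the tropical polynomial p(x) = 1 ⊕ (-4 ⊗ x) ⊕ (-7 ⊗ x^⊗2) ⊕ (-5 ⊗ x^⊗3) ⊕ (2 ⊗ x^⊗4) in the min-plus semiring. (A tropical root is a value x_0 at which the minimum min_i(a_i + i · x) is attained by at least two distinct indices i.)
Roots: {-7, -2, 3, 5}

Each tropical root is a break point of the lower envelope of the lines y = a_i + i · x (there are 5 lines, with slopes 0, 1, ..., 4). Only the lines that attain the minimum somewhere contribute to roots; other lines are dominated. Here the surviving (envelope) indices are i = 4, i = 3, i = 2, i = 1, i = 0.
Intersections between consecutive envelope lines give the roots: for adjacent envelope indices i < j the intersection is x = (a_i − a_j) / (j − i). Reading off the sorted break points: {-7, -2, 3, 5}.
Verification: at each break x_0, at least two indices attain the minimum of min_i(a_i + i · x_0).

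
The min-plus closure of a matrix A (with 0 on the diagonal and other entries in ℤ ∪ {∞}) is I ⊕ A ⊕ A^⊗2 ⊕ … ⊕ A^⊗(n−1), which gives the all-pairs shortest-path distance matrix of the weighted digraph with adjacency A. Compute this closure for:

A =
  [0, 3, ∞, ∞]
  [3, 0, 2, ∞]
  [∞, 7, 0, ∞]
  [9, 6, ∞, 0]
Closure =
  [0, 3, 5, ∞]
  [3, 0, 2, ∞]
  [10, 7, 0, ∞]
  [9, 6, 8, 0]

This is the Floyd-Warshall all-pairs shortest-path computation. For each intermediate vertex k = 0, 1, …, 3, update dist[i][j] ← min(dist[i][j], dist[i][k] + dist[k][j]). The final matrix gives, for each (i, j), the minimum total weight of any directed path from i to j (possibly empty when i = j).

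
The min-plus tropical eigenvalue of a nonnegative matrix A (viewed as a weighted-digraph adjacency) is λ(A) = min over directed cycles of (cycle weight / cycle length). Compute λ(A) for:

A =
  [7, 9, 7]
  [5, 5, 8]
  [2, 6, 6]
λ(A) = 9/2

Enumerate directed cycles and compute their means (weight / length). Sample:
  cycle 0 → 0: weight = 7, length = 1, mean = 7/1 ≈ 7.000
  cycle 1 → 1: weight = 5, length = 1, mean = 5/1 ≈ 5.000
  cycle 2 → 2: weight = 6, length = 1, mean = 6/1 ≈ 6.000
  cycle 0 → 1 → 0: weight = 14, length = 2, mean = 14/2 ≈ 7.000
  cycle 0 → 2 → 0: weight = 9, length = 2, mean = 9/2 ≈ 4.500
  cycle 1 → 0 → 1: weight = 14, length = 2, mean = 14/2 ≈ 7.000
Minimum mean = 4.500, attained e.g. along the cycle 0 → 2 → 0 with weight 9 and length 2. So λ(A) = 9/2 = 9/2.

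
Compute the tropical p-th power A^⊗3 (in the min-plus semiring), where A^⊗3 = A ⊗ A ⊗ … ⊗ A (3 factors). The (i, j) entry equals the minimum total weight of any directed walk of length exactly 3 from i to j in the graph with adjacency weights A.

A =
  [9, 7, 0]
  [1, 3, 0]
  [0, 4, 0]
A^⊗3 =
  [0, 4, 0]
  [0, 4, 0]
  [0, 4, 0]

Each entry (A^⊗3)_ij equals the minimum over all length-3 walks i = v_0 → v_1 → … → v_3 = j of Σ_t A[v_t][v_{t+1}]. For example, for (i, j) = (0, 2) we minimise over 9 possible intermediate vertex sequences; the minimum is 0, attained along the walk 0 → 2 → 0 → 2.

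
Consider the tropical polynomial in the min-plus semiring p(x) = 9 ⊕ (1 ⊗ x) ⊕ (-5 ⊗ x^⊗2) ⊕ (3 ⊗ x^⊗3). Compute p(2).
p(2) = -1

A tropical monomial a ⊗ x^⊗i evaluates to a + i · x. Evaluating each term at x = 2:
  Term 0 contributes 9 + 0 · 2 = 9
  Term 1 contributes 1 + 1 · 2 = 3
  Term 2 contributes -5 + 2 · 2 = -1
  Term 3 contributes 3 + 3 · 2 = 9
p(2) = ⊕ of these = min[9, 3, -1, 9] = -1.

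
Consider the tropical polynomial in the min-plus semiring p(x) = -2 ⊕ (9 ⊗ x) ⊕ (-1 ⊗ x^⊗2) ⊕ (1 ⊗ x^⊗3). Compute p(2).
p(2) = -2

A tropical monomial a ⊗ x^⊗i evaluates to a + i · x. Evaluating each term at x = 2:
  Term 0 contributes -2 + 0 · 2 = -2
  Term 1 contributes 9 + 1 · 2 = 11
  Term 2 contributes -1 + 2 · 2 = 3
  Term 3 contributes 1 + 3 · 2 = 7
p(2) = ⊕ of these = min[-2, 11, 3, 7] = -2.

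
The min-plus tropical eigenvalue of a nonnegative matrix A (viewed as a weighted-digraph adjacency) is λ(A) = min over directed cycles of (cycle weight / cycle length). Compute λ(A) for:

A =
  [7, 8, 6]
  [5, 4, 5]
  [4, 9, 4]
λ(A) = 4

Enumerate directed cycles and compute their means (weight / length). Sample:
  cycle 0 → 0: weight = 7, length = 1, mean = 7/1 ≈ 7.000
  cycle 1 → 1: weight = 4, length = 1, mean = 4/1 ≈ 4.000
  cycle 2 → 2: weight = 4, length = 1, mean = 4/1 ≈ 4.000
  cycle 0 → 1 → 0: weight = 13, length = 2, mean = 13/2 ≈ 6.500
  cycle 0 → 2 → 0: weight = 10, length = 2, mean = 10/2 ≈ 5.000
  cycle 1 → 0 → 1: weight = 13, length = 2, mean = 13/2 ≈ 6.500
Minimum mean = 4.000, attained e.g. along the cycle 1 → 1 with weight 4 and length 1. So λ(A) = 4/1 = 4.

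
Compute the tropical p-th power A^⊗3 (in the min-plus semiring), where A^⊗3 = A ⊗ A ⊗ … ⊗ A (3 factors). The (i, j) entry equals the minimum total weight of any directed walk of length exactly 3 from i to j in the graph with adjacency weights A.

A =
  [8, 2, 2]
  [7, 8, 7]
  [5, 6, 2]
A^⊗3 =
  [9, 9, 6]
  [14, 14, 11]
  [9, 9, 6]

Each entry (A^⊗3)_ij equals the minimum over all length-3 walks i = v_0 → v_1 → … → v_3 = j of Σ_t A[v_t][v_{t+1}]. For example, for (i, j) = (0, 2) we minimise over 9 possible intermediate vertex sequences; the minimum is 6, attained along the walk 0 → 2 → 2 → 2.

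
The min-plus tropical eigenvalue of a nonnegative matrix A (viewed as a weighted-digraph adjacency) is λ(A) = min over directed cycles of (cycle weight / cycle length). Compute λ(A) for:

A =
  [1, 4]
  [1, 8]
λ(A) = 1

Enumerate directed cycles and compute their means (weight / length). Sample:
  cycle 0 → 0: weight = 1, length = 1, mean = 1/1 ≈ 1.000
  cycle 1 → 1: weight = 8, length = 1, mean = 8/1 ≈ 8.000
  cycle 0 → 1 → 0: weight = 5, length = 2, mean = 5/2 ≈ 2.500
  cycle 1 → 0 → 1: weight = 5, length = 2, mean = 5/2 ≈ 2.500
Minimum mean = 1.000, attained e.g. along the cycle 0 → 0 with weight 1 and length 1. So λ(A) = 1/1 = 1.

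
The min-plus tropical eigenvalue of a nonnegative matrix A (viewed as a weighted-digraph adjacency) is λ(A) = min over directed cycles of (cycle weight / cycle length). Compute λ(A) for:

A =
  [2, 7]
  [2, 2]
λ(A) = 2

Enumerate directed cycles and compute their means (weight / length). Sample:
  cycle 0 → 0: weight = 2, length = 1, mean = 2/1 ≈ 2.000
  cycle 1 → 1: weight = 2, length = 1, mean = 2/1 ≈ 2.000
  cycle 0 → 1 → 0: weight = 9, length = 2, mean = 9/2 ≈ 4.500
  cycle 1 → 0 → 1: weight = 9, length = 2, mean = 9/2 ≈ 4.500
Minimum mean = 2.000, attained e.g. along the cycle 0 → 0 with weight 2 and length 1. So λ(A) = 2/1 = 2.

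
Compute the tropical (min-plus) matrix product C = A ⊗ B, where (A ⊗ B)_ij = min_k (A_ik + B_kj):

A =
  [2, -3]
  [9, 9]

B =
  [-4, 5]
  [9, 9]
A ⊗ B =
  [-2, 6]
  [5, 14]

Apply the min-plus product entry-by-entry:
  C[0][0] = min over k of (A[0][0] + B[0][0] = 2 + -4 = -2, A[0][1] + B[1][0] = -3 + 9 = 6) = -2 (attained at k = 0)
  C[0][1] = min over k of (A[0][0] + B[0][1] = 2 + 5 = 7, A[0][1] + B[1][1] = -3 + 9 = 6) = 6 (attained at k = 1)
  C[1][0] = min over k of (A[1][0] + B[0][0] = 9 + -4 = 5, A[1][1] + B[1][0] = 9 + 9 = 18) = 5 (attained at k = 0)
  C[1][1] = min over k of (A[1][0] + B[0][1] = 9 + 5 = 14, A[1][1] + B[1][1] = 9 + 9 = 18) = 14 (attained at k = 0)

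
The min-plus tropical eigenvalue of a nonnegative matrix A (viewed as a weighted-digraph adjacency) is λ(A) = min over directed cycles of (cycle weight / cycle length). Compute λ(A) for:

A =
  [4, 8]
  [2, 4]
λ(A) = 4

Enumerate directed cycles and compute their means (weight / length). Sample:
  cycle 0 → 0: weight = 4, length = 1, mean = 4/1 ≈ 4.000
  cycle 1 → 1: weight = 4, length = 1, mean = 4/1 ≈ 4.000
  cycle 0 → 1 → 0: weight = 10, length = 2, mean = 10/2 ≈ 5.000
  cycle 1 → 0 → 1: weight = 10, length = 2, mean = 10/2 ≈ 5.000
Minimum mean = 4.000, attained e.g. along the cycle 0 → 0 with weight 4 and length 1. So λ(A) = 4/1 = 4.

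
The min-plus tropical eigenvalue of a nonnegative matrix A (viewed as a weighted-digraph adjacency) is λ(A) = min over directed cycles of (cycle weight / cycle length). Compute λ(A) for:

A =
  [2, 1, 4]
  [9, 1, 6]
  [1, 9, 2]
λ(A) = 1

Enumerate directed cycles and compute their means (weight / length). Sample:
  cycle 0 → 0: weight = 2, length = 1, mean = 2/1 ≈ 2.000
  cycle 1 → 1: weight = 1, length = 1, mean = 1/1 ≈ 1.000
  cycle 2 → 2: weight = 2, length = 1, mean = 2/1 ≈ 2.000
  cycle 0 → 1 → 0: weight = 10, length = 2, mean = 10/2 ≈ 5.000
  cycle 0 → 2 → 0: weight = 5, length = 2, mean = 5/2 ≈ 2.500
  cycle 1 → 0 → 1: weight = 10, length = 2, mean = 10/2 ≈ 5.000
Minimum mean = 1.000, attained e.g. along the cycle 1 → 1 with weight 1 and length 1. So λ(A) = 1/1 = 1.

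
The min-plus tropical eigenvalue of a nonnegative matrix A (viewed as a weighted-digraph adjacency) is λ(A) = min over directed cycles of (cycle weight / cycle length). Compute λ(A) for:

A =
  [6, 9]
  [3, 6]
λ(A) = 6

Enumerate directed cycles and compute their means (weight / length). Sample:
  cycle 0 → 0: weight = 6, length = 1, mean = 6/1 ≈ 6.000
  cycle 1 → 1: weight = 6, length = 1, mean = 6/1 ≈ 6.000
  cycle 0 → 1 → 0: weight = 12, length = 2, mean = 12/2 ≈ 6.000
  cycle 1 → 0 → 1: weight = 12, length = 2, mean = 12/2 ≈ 6.000
Minimum mean = 6.000, attained e.g. along the cycle 0 → 0 with weight 6 and length 1. So λ(A) = 6/1 = 6.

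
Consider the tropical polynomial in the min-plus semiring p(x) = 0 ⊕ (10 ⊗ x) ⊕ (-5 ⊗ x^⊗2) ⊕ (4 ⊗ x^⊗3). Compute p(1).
p(1) = -3

A tropical monomial a ⊗ x^⊗i evaluates to a + i · x. Evaluating each term at x = 1:
  Term 0 contributes 0 + 0 · 1 = 0
  Term 1 contributes 10 + 1 · 1 = 11
  Term 2 contributes -5 + 2 · 1 = -3
  Term 3 contributes 4 + 3 · 1 = 7
p(1) = ⊕ of these = min[0, 11, -3, 7] = -3.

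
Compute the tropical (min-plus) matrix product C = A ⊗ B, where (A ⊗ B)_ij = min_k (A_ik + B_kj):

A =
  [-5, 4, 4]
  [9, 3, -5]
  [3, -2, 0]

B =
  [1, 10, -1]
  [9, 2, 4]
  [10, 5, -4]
A ⊗ B =
  [-4, 5, -6]
  [5, 0, -9]
  [4, 0, -4]

Apply the min-plus product entry-by-entry:
  C[0][0] = min over k of (A[0][0] + B[0][0] = -5 + 1 = -4, A[0][1] + B[1][0] = 4 + 9 = 13, A[0][2] + B[2][0] = 4 + 10 = 14) = -4 (attained at k = 0)
  C[0][1] = min over k of (A[0][0] + B[0][1] = -5 + 10 = 5, A[0][1] + B[1][1] = 4 + 2 = 6, A[0][2] + B[2][1] = 4 + 5 = 9) = 5 (attained at k = 0)
  C[0][2] = min over k of (A[0][0] + B[0][2] = -5 + -1 = -6, A[0][1] + B[1][2] = 4 + 4 = 8, A[0][2] + B[2][2] = 4 + -4 = 0) = -6 (attained at k = 0)
  C[1][0] = min over k of (A[1][0] + B[0][0] = 9 + 1 = 10, A[1][1] + B[1][0] = 3 + 9 = 12, A[1][2] + B[2][0] = -5 + 10 = 5) = 5 (attained at k = 2)
  C[1][1] = min over k of (A[1][0] + B[0][1] = 9 + 10 = 19, A[1][1] + B[1][1] = 3 + 2 = 5, A[1][2] + B[2][1] = -5 + 5 = 0) = 0 (attained at k = 2)
  C[1][2] = min over k of (A[1][0] + B[0][2] = 9 + -1 = 8, A[1][1] + B[1][2] = 3 + 4 = 7, A[1][2] + B[2][2] = -5 + -4 = -9) = -9 (attained at k = 2)
  C[2][0] = min over k of (A[2][0] + B[0][0] = 3 + 1 = 4, A[2][1] + B[1][0] = -2 + 9 = 7, A[2][2] + B[2][0] = 0 + 10 = 10) = 4 (attained at k = 0)
  C[2][1] = min over k of (A[2][0] + B[0][1] = 3 + 10 = 13, A[2][1] + B[1][1] = -2 + 2 = 0, A[2][2] + B[2][1] = 0 + 5 = 5) = 0 (attained at k = 1)
  C[2][2] = min over k of (A[2][0] + B[0][2] = 3 + -1 = 2, A[2][1] + B[1][2] = -2 + 4 = 2, A[2][2] + B[2][2] = 0 + -4 = -4) = -4 (attained at k = 2)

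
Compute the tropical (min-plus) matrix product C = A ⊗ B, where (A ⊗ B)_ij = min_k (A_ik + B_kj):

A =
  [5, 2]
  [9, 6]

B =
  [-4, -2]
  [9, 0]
A ⊗ B =
  [1, 2]
  [5, 6]

Apply the min-plus product entry-by-entry:
  C[0][0] = min over k of (A[0][0] + B[0][0] = 5 + -4 = 1, A[0][1] + B[1][0] = 2 + 9 = 11) = 1 (attained at k = 0)
  C[0][1] = min over k of (A[0][0] + B[0][1] = 5 + -2 = 3, A[0][1] + B[1][1] = 2 + 0 = 2) = 2 (attained at k = 1)
  C[1][0] = min over k of (A[1][0] + B[0][0] = 9 + -4 = 5, A[1][1] + B[1][0] = 6 + 9 = 15) = 5 (attained at k = 0)
  C[1][1] = min over k of (A[1][0] + B[0][1] = 9 + -2 = 7, A[1][1] + B[1][1] = 6 + 0 = 6) = 6 (attained at k = 1)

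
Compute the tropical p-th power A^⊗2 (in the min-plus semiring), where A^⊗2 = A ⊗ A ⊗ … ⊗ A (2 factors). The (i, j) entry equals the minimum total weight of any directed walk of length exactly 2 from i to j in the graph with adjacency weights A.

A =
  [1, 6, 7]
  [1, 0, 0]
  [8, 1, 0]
A^⊗2 =
  [2, 6, 6]
  [1, 0, 0]
  [2, 1, 0]

Each entry (A^⊗2)_ij equals the minimum over all length-2 walks i = v_0 → v_1 → … → v_2 = j of Σ_t A[v_t][v_{t+1}]. For example, for (i, j) = (0, 2) we minimise over 3 possible intermediate vertex sequences; the minimum is 6, attained along the walk 0 → 1 → 2.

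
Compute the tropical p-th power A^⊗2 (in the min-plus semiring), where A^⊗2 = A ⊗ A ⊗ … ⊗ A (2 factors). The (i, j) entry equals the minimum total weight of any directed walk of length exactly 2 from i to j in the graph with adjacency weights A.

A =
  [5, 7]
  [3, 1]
A^⊗2 =
  [10, 8]
  [4, 2]

Each entry (A^⊗2)_ij equals the minimum over all length-2 walks i = v_0 → v_1 → … → v_2 = j of Σ_t A[v_t][v_{t+1}]. For example, for (i, j) = (0, 1) we minimise over 2 possible intermediate vertex sequences; the minimum is 8, attained along the walk 0 → 1 → 1.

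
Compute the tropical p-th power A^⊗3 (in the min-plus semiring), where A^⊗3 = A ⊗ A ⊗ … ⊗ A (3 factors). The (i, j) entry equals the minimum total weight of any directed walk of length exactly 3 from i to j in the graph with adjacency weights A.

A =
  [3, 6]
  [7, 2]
A^⊗3 =
  [9, 10]
  [11, 6]

Each entry (A^⊗3)_ij equals the minimum over all length-3 walks i = v_0 → v_1 → … → v_3 = j of Σ_t A[v_t][v_{t+1}]. For example, for (i, j) = (0, 1) we minimise over 4 possible intermediate vertex sequences; the minimum is 10, attained along the walk 0 → 1 → 1 → 1.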